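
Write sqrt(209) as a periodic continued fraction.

[14; (2, 5, 3, 2, 3, 5, 2, 28)]

Write x_i = (sqrt(209) + m_i)/d_i with (m_0, d_0) = (0, 1). a_0 = floor(sqrt(209)) = 14, since 14^2 = 196 <= 209 < 225 = 15^2.
Iterate m_{i+1} = d_i*a_i - m_i, d_{i+1} = (209 - m_{i+1}^2)/d_i, a_{i+1} = floor((a_0 + m_{i+1})/d_{i+1}):
  m_1 = 1*14 - 0 = 14, d_1 = (209 - 14^2)/1 = 13/1 = 13, a_1 = floor((14 + 14)/13) = 2.
  m_2 = 13*2 - 14 = 12, d_2 = (209 - 12^2)/13 = 65/13 = 5, a_2 = floor((14 + 12)/5) = 5.
  m_3 = 5*5 - 12 = 13, d_3 = (209 - 13^2)/5 = 40/5 = 8, a_3 = floor((14 + 13)/8) = 3.
  m_4 = 8*3 - 13 = 11, d_4 = (209 - 11^2)/8 = 88/8 = 11, a_4 = floor((14 + 11)/11) = 2.
  m_5 = 11*2 - 11 = 11, d_5 = (209 - 11^2)/11 = 88/11 = 8, a_5 = floor((14 + 11)/8) = 3.
  m_6 = 8*3 - 11 = 13, d_6 = (209 - 13^2)/8 = 40/8 = 5, a_6 = floor((14 + 13)/5) = 5.
  m_7 = 5*5 - 13 = 12, d_7 = (209 - 12^2)/5 = 65/5 = 13, a_7 = floor((14 + 12)/13) = 2.
  m_8 = 13*2 - 12 = 14, d_8 = (209 - 14^2)/13 = 13/13 = 1, a_8 = floor((14 + 14)/1) = 28.
  m_9 = 1*28 - 14 = 14, d_9 = (209 - 14^2)/1 = 13/1 = 13: (m_9, d_9) = (m_1, d_1) = (14, 13), so from here the quotients repeat a_1, ..., a_8; the period length is 8.
Hence the expansion of sqrt(209) is a_0 = 14 followed by the repeating block 2, 5, 3, 2, 3, 5, 2, 28 (period 8).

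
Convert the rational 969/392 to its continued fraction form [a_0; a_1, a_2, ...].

[2; 2, 8, 2, 2, 4]

Run the Euclidean algorithm on 969 and 392; the successive quotients are the partial quotients a_0, a_1, ... (each step inverts the fractional part left over by the previous one):
  969 = 2*392 + 185, so a_0 = 2.
  392 = 2*185 + 22, so a_1 = 2.
  185 = 8*22 + 9, so a_2 = 8.
  22 = 2*9 + 4, so a_3 = 2.
  9 = 2*4 + 1, so a_4 = 2.
  4 = 4*1 + 0, so a_5 = 4.
The remainder reaches 0 after 6 divisions, so the expansion has 6 partial quotients, read off in order.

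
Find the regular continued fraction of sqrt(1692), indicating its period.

[41; (7, 2, 7, 82)]

Write x_i = (sqrt(1692) + m_i)/d_i with (m_0, d_0) = (0, 1). a_0 = floor(sqrt(1692)) = 41, since 41^2 = 1681 <= 1692 < 1764 = 42^2.
Iterate m_{i+1} = d_i*a_i - m_i, d_{i+1} = (1692 - m_{i+1}^2)/d_i, a_{i+1} = floor((a_0 + m_{i+1})/d_{i+1}):
  m_1 = 1*41 - 0 = 41, d_1 = (1692 - 41^2)/1 = 11/1 = 11, a_1 = floor((41 + 41)/11) = 7.
  m_2 = 11*7 - 41 = 36, d_2 = (1692 - 36^2)/11 = 396/11 = 36, a_2 = floor((41 + 36)/36) = 2.
  m_3 = 36*2 - 36 = 36, d_3 = (1692 - 36^2)/36 = 396/36 = 11, a_3 = floor((41 + 36)/11) = 7.
  m_4 = 11*7 - 36 = 41, d_4 = (1692 - 41^2)/11 = 11/11 = 1, a_4 = floor((41 + 41)/1) = 82.
  m_5 = 1*82 - 41 = 41, d_5 = (1692 - 41^2)/1 = 11/1 = 11: (m_5, d_5) = (m_1, d_1) = (41, 11), so from here the quotients repeat a_1, ..., a_4; the period length is 4.
Hence the expansion of sqrt(1692) is a_0 = 41 followed by the repeating block 7, 2, 7, 82 (period 4).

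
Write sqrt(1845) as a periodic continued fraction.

[42; (1, 20, 2, 20, 1, 84)]

Write x_i = (sqrt(1845) + m_i)/d_i with (m_0, d_0) = (0, 1). a_0 = floor(sqrt(1845)) = 42, since 42^2 = 1764 <= 1845 < 1849 = 43^2.
Iterate m_{i+1} = d_i*a_i - m_i, d_{i+1} = (1845 - m_{i+1}^2)/d_i, a_{i+1} = floor((a_0 + m_{i+1})/d_{i+1}):
  m_1 = 1*42 - 0 = 42, d_1 = (1845 - 42^2)/1 = 81/1 = 81, a_1 = floor((42 + 42)/81) = 1.
  m_2 = 81*1 - 42 = 39, d_2 = (1845 - 39^2)/81 = 324/81 = 4, a_2 = floor((42 + 39)/4) = 20.
  m_3 = 4*20 - 39 = 41, d_3 = (1845 - 41^2)/4 = 164/4 = 41, a_3 = floor((42 + 41)/41) = 2.
  m_4 = 41*2 - 41 = 41, d_4 = (1845 - 41^2)/41 = 164/41 = 4, a_4 = floor((42 + 41)/4) = 20.
  m_5 = 4*20 - 41 = 39, d_5 = (1845 - 39^2)/4 = 324/4 = 81, a_5 = floor((42 + 39)/81) = 1.
  m_6 = 81*1 - 39 = 42, d_6 = (1845 - 42^2)/81 = 81/81 = 1, a_6 = floor((42 + 42)/1) = 84.
  m_7 = 1*84 - 42 = 42, d_7 = (1845 - 42^2)/1 = 81/1 = 81: (m_7, d_7) = (m_1, d_1) = (42, 81), so from here the quotients repeat a_1, ..., a_6; the period length is 6.
Hence the expansion of sqrt(1845) is a_0 = 42 followed by the repeating block 1, 20, 2, 20, 1, 84 (period 6).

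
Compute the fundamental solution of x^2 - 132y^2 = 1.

(x, y) = (23, 2)

First expand sqrt(132) as a continued fraction. With x_i = (sqrt(132) + m_i)/d_i and (m_0, d_0) = (0, 1): a_0 = floor(sqrt(132)) = 11, since 11^2 = 121 <= 132 < 144 = 12^2.
Iterate m_{i+1} = d_i*a_i - m_i, d_{i+1} = (132 - m_{i+1}^2)/d_i, a_{i+1} = floor((a_0 + m_{i+1})/d_{i+1}):
  m_1 = 1*11 - 0 = 11, d_1 = (132 - 11^2)/1 = 11/1 = 11, a_1 = floor((11 + 11)/11) = 2.
  m_2 = 11*2 - 11 = 11, d_2 = (132 - 11^2)/11 = 11/11 = 1, a_2 = floor((11 + 11)/1) = 22.
  m_3 = 1*22 - 11 = 11, d_3 = (132 - 11^2)/1 = 11/1 = 11: (m_3, d_3) = (m_1, d_1) = (11, 11), so from here the quotients repeat a_1, a_2; the period length is 2.
So sqrt(132) = [11; (2, 22)] with period length k = 2.
k is even, so the fundamental solution of x^2 - 132y^2 = 1 is (p_{k-1}, q_{k-1}) = (p_1, q_1); compute convergents through index 1.
Convergents (p_i = a_i*p_{i-1} + p_{i-2}, q_i = a_i*q_{i-1} + q_{i-2} with p_{-2}=0, p_{-1}=1, q_{-2}=1, q_{-1}=0):
  i=0: a_0=11, p_0 = 11*1 + 0 = 11, q_0 = 11*0 + 1 = 1.
  i=1: a_1=2, p_1 = 2*11 + 1 = 23, q_1 = 2*1 + 0 = 2.
Check: 23^2 - 132*2^2 = 529 - 528 = 1, so (x, y) = (23, 2) solves the equation, and by the theorem it is the least positive solution.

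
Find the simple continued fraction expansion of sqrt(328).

Write x_i = (sqrt(328) + m_i)/d_i with (m_0, d_0) = (0, 1). a_0 = floor(sqrt(328)) = 18, since 18^2 = 324 <= 328 < 361 = 19^2.
Iterate m_{i+1} = d_i*a_i - m_i, d_{i+1} = (328 - m_{i+1}^2)/d_i, a_{i+1} = floor((a_0 + m_{i+1})/d_{i+1}):
  m_1 = 1*18 - 0 = 18, d_1 = (328 - 18^2)/1 = 4/1 = 4, a_1 = floor((18 + 18)/4) = 9.
  m_2 = 4*9 - 18 = 18, d_2 = (328 - 18^2)/4 = 4/4 = 1, a_2 = floor((18 + 18)/1) = 36.
  m_3 = 1*36 - 18 = 18, d_3 = (328 - 18^2)/1 = 4/1 = 4: (m_3, d_3) = (m_1, d_1) = (18, 4), so from here the quotients repeat a_1, a_2; the period length is 2.
Hence the expansion of sqrt(328) is a_0 = 18 followed by the repeating block 9, 36 (period 2).

[18; (9, 36)]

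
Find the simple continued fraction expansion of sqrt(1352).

[36; (1, 3, 2, 1, 17, 1, 2, 3, 1, 72)]

Write x_i = (sqrt(1352) + m_i)/d_i with (m_0, d_0) = (0, 1). a_0 = floor(sqrt(1352)) = 36, since 36^2 = 1296 <= 1352 < 1369 = 37^2.
Iterate m_{i+1} = d_i*a_i - m_i, d_{i+1} = (1352 - m_{i+1}^2)/d_i, a_{i+1} = floor((a_0 + m_{i+1})/d_{i+1}):
  m_1 = 1*36 - 0 = 36, d_1 = (1352 - 36^2)/1 = 56/1 = 56, a_1 = floor((36 + 36)/56) = 1.
  m_2 = 56*1 - 36 = 20, d_2 = (1352 - 20^2)/56 = 952/56 = 17, a_2 = floor((36 + 20)/17) = 3.
  m_3 = 17*3 - 20 = 31, d_3 = (1352 - 31^2)/17 = 391/17 = 23, a_3 = floor((36 + 31)/23) = 2.
  m_4 = 23*2 - 31 = 15, d_4 = (1352 - 15^2)/23 = 1127/23 = 49, a_4 = floor((36 + 15)/49) = 1.
  m_5 = 49*1 - 15 = 34, d_5 = (1352 - 34^2)/49 = 196/49 = 4, a_5 = floor((36 + 34)/4) = 17.
  m_6 = 4*17 - 34 = 34, d_6 = (1352 - 34^2)/4 = 196/4 = 49, a_6 = floor((36 + 34)/49) = 1.
  m_7 = 49*1 - 34 = 15, d_7 = (1352 - 15^2)/49 = 1127/49 = 23, a_7 = floor((36 + 15)/23) = 2.
  m_8 = 23*2 - 15 = 31, d_8 = (1352 - 31^2)/23 = 391/23 = 17, a_8 = floor((36 + 31)/17) = 3.
  m_9 = 17*3 - 31 = 20, d_9 = (1352 - 20^2)/17 = 952/17 = 56, a_9 = floor((36 + 20)/56) = 1.
  m_10 = 56*1 - 20 = 36, d_10 = (1352 - 36^2)/56 = 56/56 = 1, a_10 = floor((36 + 36)/1) = 72.
  m_11 = 1*72 - 36 = 36, d_11 = (1352 - 36^2)/1 = 56/1 = 56: (m_11, d_11) = (m_1, d_1) = (36, 56), so from here the quotients repeat a_1, ..., a_10; the period length is 10.
Hence the expansion of sqrt(1352) is a_0 = 36 followed by the repeating block 1, 3, 2, 1, 17, 1, 2, 3, 1, 72 (period 10).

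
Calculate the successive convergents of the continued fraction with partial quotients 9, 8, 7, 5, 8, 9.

9/1, 73/8, 520/57, 2673/293, 21904/2401, 199809/21902

Using the convergent recurrence p_i = a_i*p_{i-1} + p_{i-2}, q_i = a_i*q_{i-1} + q_{i-2} with p_{-2}=0, p_{-1}=1, q_{-2}=1, q_{-1}=0:
  i=0: a_0=9, p_0 = 9*1 + 0 = 9, q_0 = 9*0 + 1 = 1.
  i=1: a_1=8, p_1 = 8*9 + 1 = 73, q_1 = 8*1 + 0 = 8.
  i=2: a_2=7, p_2 = 7*73 + 9 = 520, q_2 = 7*8 + 1 = 57.
  i=3: a_3=5, p_3 = 5*520 + 73 = 2673, q_3 = 5*57 + 8 = 293.
  i=4: a_4=8, p_4 = 8*2673 + 520 = 21904, q_4 = 8*293 + 57 = 2401.
  i=5: a_5=9, p_5 = 9*21904 + 2673 = 199809, q_5 = 9*2401 + 293 = 21902.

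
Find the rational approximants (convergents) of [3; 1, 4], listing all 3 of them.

3/1, 4/1, 19/5

Using the convergent recurrence p_i = a_i*p_{i-1} + p_{i-2}, q_i = a_i*q_{i-1} + q_{i-2} with p_{-2}=0, p_{-1}=1, q_{-2}=1, q_{-1}=0:
  i=0: a_0=3, p_0 = 3*1 + 0 = 3, q_0 = 3*0 + 1 = 1.
  i=1: a_1=1, p_1 = 1*3 + 1 = 4, q_1 = 1*1 + 0 = 1.
  i=2: a_2=4, p_2 = 4*4 + 3 = 19, q_2 = 4*1 + 1 = 5.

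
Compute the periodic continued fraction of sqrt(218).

Write x_i = (sqrt(218) + m_i)/d_i with (m_0, d_0) = (0, 1). a_0 = floor(sqrt(218)) = 14, since 14^2 = 196 <= 218 < 225 = 15^2.
Iterate m_{i+1} = d_i*a_i - m_i, d_{i+1} = (218 - m_{i+1}^2)/d_i, a_{i+1} = floor((a_0 + m_{i+1})/d_{i+1}):
  m_1 = 1*14 - 0 = 14, d_1 = (218 - 14^2)/1 = 22/1 = 22, a_1 = floor((14 + 14)/22) = 1.
  m_2 = 22*1 - 14 = 8, d_2 = (218 - 8^2)/22 = 154/22 = 7, a_2 = floor((14 + 8)/7) = 3.
  m_3 = 7*3 - 8 = 13, d_3 = (218 - 13^2)/7 = 49/7 = 7, a_3 = floor((14 + 13)/7) = 3.
  m_4 = 7*3 - 13 = 8, d_4 = (218 - 8^2)/7 = 154/7 = 22, a_4 = floor((14 + 8)/22) = 1.
  m_5 = 22*1 - 8 = 14, d_5 = (218 - 14^2)/22 = 22/22 = 1, a_5 = floor((14 + 14)/1) = 28.
  m_6 = 1*28 - 14 = 14, d_6 = (218 - 14^2)/1 = 22/1 = 22: (m_6, d_6) = (m_1, d_1) = (14, 22), so from here the quotients repeat a_1, ..., a_5; the period length is 5.
Hence the expansion of sqrt(218) is a_0 = 14 followed by the repeating block 1, 3, 3, 1, 28 (period 5).

[14; (1, 3, 3, 1, 28)]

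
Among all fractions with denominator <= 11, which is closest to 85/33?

Expand x = 85/33 as a continued fraction with the Euclidean algorithm:
  85 = 2*33 + 19, so a_0 = 2.
  33 = 1*19 + 14, so a_1 = 1.
  19 = 1*14 + 5, so a_2 = 1.
  14 = 2*5 + 4, so a_3 = 2.
  5 = 1*4 + 1, so a_4 = 1.
  4 = 4*1 + 0, so a_5 = 4.
so x = [2; 1, 1, 2, 1, 4].
Convergents (p_i = a_i*p_{i-1} + p_{i-2}, q_i = a_i*q_{i-1} + q_{i-2} with p_{-2}=0, p_{-1}=1, q_{-2}=1, q_{-1}=0), until the denominator exceeds 11:
  i=0: a_0=2, p_0 = 2*1 + 0 = 2, q_0 = 2*0 + 1 = 1.
  i=1: a_1=1, p_1 = 1*2 + 1 = 3, q_1 = 1*1 + 0 = 1.
  i=2: a_2=1, p_2 = 1*3 + 2 = 5, q_2 = 1*1 + 1 = 2.
  i=3: a_3=2, p_3 = 2*5 + 3 = 13, q_3 = 2*2 + 1 = 5.
  i=4: a_4=1, p_4 = 1*13 + 5 = 18, q_4 = 1*5 + 2 = 7.
  i=5: a_5=4, p_5 = 4*18 + 13 = 85, q_5 = 4*7 + 5 = 33.
q_5 = 33 > 11, so the last convergent with denominator <= 11 is p_4/q_4 = 18/7.
The closest fraction with denominator <= 11 is either p_4/q_4 or the intermediate fraction (k*p_4 + p_3)/(k*q_4 + q_3) with the largest k >= 1 whose denominator stays <= 11; these approach x as k grows, and every other convergent or intermediate fraction in range is farther away.
Largest k: floor((11 - q_3)/q_4) = floor((11 - 5)/7) = 0.
Since k = 0, no intermediate fraction beyond p_4/q_4 has denominator <= 11, so the convergent 18/7 is the closest (its error is |85*7 - 18*33|/(33*7) = 1/231).

18/7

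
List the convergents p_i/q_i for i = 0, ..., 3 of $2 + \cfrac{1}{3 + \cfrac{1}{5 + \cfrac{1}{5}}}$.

2/1, 7/3, 37/16, 192/83

Using the convergent recurrence p_i = a_i*p_{i-1} + p_{i-2}, q_i = a_i*q_{i-1} + q_{i-2} with p_{-2}=0, p_{-1}=1, q_{-2}=1, q_{-1}=0:
  i=0: a_0=2, p_0 = 2*1 + 0 = 2, q_0 = 2*0 + 1 = 1.
  i=1: a_1=3, p_1 = 3*2 + 1 = 7, q_1 = 3*1 + 0 = 3.
  i=2: a_2=5, p_2 = 5*7 + 2 = 37, q_2 = 5*3 + 1 = 16.
  i=3: a_3=5, p_3 = 5*37 + 7 = 192, q_3 = 5*16 + 3 = 83.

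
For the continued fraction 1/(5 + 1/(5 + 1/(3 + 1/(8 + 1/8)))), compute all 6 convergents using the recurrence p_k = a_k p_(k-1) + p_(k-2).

Using the convergent recurrence p_i = a_i*p_{i-1} + p_{i-2}, q_i = a_i*q_{i-1} + q_{i-2} with p_{-2}=0, p_{-1}=1, q_{-2}=1, q_{-1}=0:
  i=0: a_0=0, p_0 = 0*1 + 0 = 0, q_0 = 0*0 + 1 = 1.
  i=1: a_1=5, p_1 = 5*0 + 1 = 1, q_1 = 5*1 + 0 = 5.
  i=2: a_2=5, p_2 = 5*1 + 0 = 5, q_2 = 5*5 + 1 = 26.
  i=3: a_3=3, p_3 = 3*5 + 1 = 16, q_3 = 3*26 + 5 = 83.
  i=4: a_4=8, p_4 = 8*16 + 5 = 133, q_4 = 8*83 + 26 = 690.
  i=5: a_5=8, p_5 = 8*133 + 16 = 1080, q_5 = 8*690 + 83 = 5603.

0/1, 1/5, 5/26, 16/83, 133/690, 1080/5603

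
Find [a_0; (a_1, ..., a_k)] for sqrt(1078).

Write x_i = (sqrt(1078) + m_i)/d_i with (m_0, d_0) = (0, 1). a_0 = floor(sqrt(1078)) = 32, since 32^2 = 1024 <= 1078 < 1089 = 33^2.
Iterate m_{i+1} = d_i*a_i - m_i, d_{i+1} = (1078 - m_{i+1}^2)/d_i, a_{i+1} = floor((a_0 + m_{i+1})/d_{i+1}):
  m_1 = 1*32 - 0 = 32, d_1 = (1078 - 32^2)/1 = 54/1 = 54, a_1 = floor((32 + 32)/54) = 1.
  m_2 = 54*1 - 32 = 22, d_2 = (1078 - 22^2)/54 = 594/54 = 11, a_2 = floor((32 + 22)/11) = 4.
  m_3 = 11*4 - 22 = 22, d_3 = (1078 - 22^2)/11 = 594/11 = 54, a_3 = floor((32 + 22)/54) = 1.
  m_4 = 54*1 - 22 = 32, d_4 = (1078 - 32^2)/54 = 54/54 = 1, a_4 = floor((32 + 32)/1) = 64.
  m_5 = 1*64 - 32 = 32, d_5 = (1078 - 32^2)/1 = 54/1 = 54: (m_5, d_5) = (m_1, d_1) = (32, 54), so from here the quotients repeat a_1, ..., a_4; the period length is 4.
Hence the expansion of sqrt(1078) is a_0 = 32 followed by the repeating block 1, 4, 1, 64 (period 4).

[32; (1, 4, 1, 64)]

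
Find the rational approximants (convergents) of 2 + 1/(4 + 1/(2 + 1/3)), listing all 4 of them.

Using the convergent recurrence p_i = a_i*p_{i-1} + p_{i-2}, q_i = a_i*q_{i-1} + q_{i-2} with p_{-2}=0, p_{-1}=1, q_{-2}=1, q_{-1}=0:
  i=0: a_0=2, p_0 = 2*1 + 0 = 2, q_0 = 2*0 + 1 = 1.
  i=1: a_1=4, p_1 = 4*2 + 1 = 9, q_1 = 4*1 + 0 = 4.
  i=2: a_2=2, p_2 = 2*9 + 2 = 20, q_2 = 2*4 + 1 = 9.
  i=3: a_3=3, p_3 = 3*20 + 9 = 69, q_3 = 3*9 + 4 = 31.

2/1, 9/4, 20/9, 69/31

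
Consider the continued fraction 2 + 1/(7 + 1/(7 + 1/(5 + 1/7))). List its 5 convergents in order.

2/1, 15/7, 107/50, 550/257, 3957/1849

Using the convergent recurrence p_i = a_i*p_{i-1} + p_{i-2}, q_i = a_i*q_{i-1} + q_{i-2} with p_{-2}=0, p_{-1}=1, q_{-2}=1, q_{-1}=0:
  i=0: a_0=2, p_0 = 2*1 + 0 = 2, q_0 = 2*0 + 1 = 1.
  i=1: a_1=7, p_1 = 7*2 + 1 = 15, q_1 = 7*1 + 0 = 7.
  i=2: a_2=7, p_2 = 7*15 + 2 = 107, q_2 = 7*7 + 1 = 50.
  i=3: a_3=5, p_3 = 5*107 + 15 = 550, q_3 = 5*50 + 7 = 257.
  i=4: a_4=7, p_4 = 7*550 + 107 = 3957, q_4 = 7*257 + 50 = 1849.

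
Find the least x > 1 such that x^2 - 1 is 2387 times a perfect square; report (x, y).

First expand sqrt(2387) as a continued fraction. With x_i = (sqrt(2387) + m_i)/d_i and (m_0, d_0) = (0, 1): a_0 = floor(sqrt(2387)) = 48, since 48^2 = 2304 <= 2387 < 2401 = 49^2.
Iterate m_{i+1} = d_i*a_i - m_i, d_{i+1} = (2387 - m_{i+1}^2)/d_i, a_{i+1} = floor((a_0 + m_{i+1})/d_{i+1}):
  m_1 = 1*48 - 0 = 48, d_1 = (2387 - 48^2)/1 = 83/1 = 83, a_1 = floor((48 + 48)/83) = 1.
  m_2 = 83*1 - 48 = 35, d_2 = (2387 - 35^2)/83 = 1162/83 = 14, a_2 = floor((48 + 35)/14) = 5.
  m_3 = 14*5 - 35 = 35, d_3 = (2387 - 35^2)/14 = 1162/14 = 83, a_3 = floor((48 + 35)/83) = 1.
  m_4 = 83*1 - 35 = 48, d_4 = (2387 - 48^2)/83 = 83/83 = 1, a_4 = floor((48 + 48)/1) = 96.
  m_5 = 1*96 - 48 = 48, d_5 = (2387 - 48^2)/1 = 83/1 = 83: (m_5, d_5) = (m_1, d_1) = (48, 83), so from here the quotients repeat a_1, ..., a_4; the period length is 4.
So sqrt(2387) = [48; (1, 5, 1, 96)] with period length k = 4.
k is even, so the fundamental solution of x^2 - 2387y^2 = 1 is (p_{k-1}, q_{k-1}) = (p_3, q_3); compute convergents through index 3.
Convergents (p_i = a_i*p_{i-1} + p_{i-2}, q_i = a_i*q_{i-1} + q_{i-2} with p_{-2}=0, p_{-1}=1, q_{-2}=1, q_{-1}=0):
  i=0: a_0=48, p_0 = 48*1 + 0 = 48, q_0 = 48*0 + 1 = 1.
  i=1: a_1=1, p_1 = 1*48 + 1 = 49, q_1 = 1*1 + 0 = 1.
  i=2: a_2=5, p_2 = 5*49 + 48 = 293, q_2 = 5*1 + 1 = 6.
  i=3: a_3=1, p_3 = 1*293 + 49 = 342, q_3 = 1*6 + 1 = 7.
Check: 342^2 - 2387*7^2 = 116964 - 116963 = 1, so (x, y) = (342, 7) solves the equation, and by the theorem it is the least positive solution.

(x, y) = (342, 7)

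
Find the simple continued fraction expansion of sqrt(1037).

Write x_i = (sqrt(1037) + m_i)/d_i with (m_0, d_0) = (0, 1). a_0 = floor(sqrt(1037)) = 32, since 32^2 = 1024 <= 1037 < 1089 = 33^2.
Iterate m_{i+1} = d_i*a_i - m_i, d_{i+1} = (1037 - m_{i+1}^2)/d_i, a_{i+1} = floor((a_0 + m_{i+1})/d_{i+1}):
  m_1 = 1*32 - 0 = 32, d_1 = (1037 - 32^2)/1 = 13/1 = 13, a_1 = floor((32 + 32)/13) = 4.
  m_2 = 13*4 - 32 = 20, d_2 = (1037 - 20^2)/13 = 637/13 = 49, a_2 = floor((32 + 20)/49) = 1.
  m_3 = 49*1 - 20 = 29, d_3 = (1037 - 29^2)/49 = 196/49 = 4, a_3 = floor((32 + 29)/4) = 15.
  m_4 = 4*15 - 29 = 31, d_4 = (1037 - 31^2)/4 = 76/4 = 19, a_4 = floor((32 + 31)/19) = 3.
  m_5 = 19*3 - 31 = 26, d_5 = (1037 - 26^2)/19 = 361/19 = 19, a_5 = floor((32 + 26)/19) = 3.
  m_6 = 19*3 - 26 = 31, d_6 = (1037 - 31^2)/19 = 76/19 = 4, a_6 = floor((32 + 31)/4) = 15.
  m_7 = 4*15 - 31 = 29, d_7 = (1037 - 29^2)/4 = 196/4 = 49, a_7 = floor((32 + 29)/49) = 1.
  m_8 = 49*1 - 29 = 20, d_8 = (1037 - 20^2)/49 = 637/49 = 13, a_8 = floor((32 + 20)/13) = 4.
  m_9 = 13*4 - 20 = 32, d_9 = (1037 - 32^2)/13 = 13/13 = 1, a_9 = floor((32 + 32)/1) = 64.
  m_10 = 1*64 - 32 = 32, d_10 = (1037 - 32^2)/1 = 13/1 = 13: (m_10, d_10) = (m_1, d_1) = (32, 13), so from here the quotients repeat a_1, ..., a_9; the period length is 9.
Hence the expansion of sqrt(1037) is a_0 = 32 followed by the repeating block 4, 1, 15, 3, 3, 15, 1, 4, 64 (period 9).

[32; (4, 1, 15, 3, 3, 15, 1, 4, 64)]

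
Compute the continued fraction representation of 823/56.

[14; 1, 2, 3, 2, 2]

Run the Euclidean algorithm on 823 and 56; the successive quotients are the partial quotients a_0, a_1, ... (each step inverts the fractional part left over by the previous one):
  823 = 14*56 + 39, so a_0 = 14.
  56 = 1*39 + 17, so a_1 = 1.
  39 = 2*17 + 5, so a_2 = 2.
  17 = 3*5 + 2, so a_3 = 3.
  5 = 2*2 + 1, so a_4 = 2.
  2 = 2*1 + 0, so a_5 = 2.
The remainder reaches 0 after 6 divisions, so the expansion has 6 partial quotients, read off in order.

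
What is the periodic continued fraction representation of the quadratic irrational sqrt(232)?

Write x_i = (sqrt(232) + m_i)/d_i with (m_0, d_0) = (0, 1). a_0 = floor(sqrt(232)) = 15, since 15^2 = 225 <= 232 < 256 = 16^2.
Iterate m_{i+1} = d_i*a_i - m_i, d_{i+1} = (232 - m_{i+1}^2)/d_i, a_{i+1} = floor((a_0 + m_{i+1})/d_{i+1}):
  m_1 = 1*15 - 0 = 15, d_1 = (232 - 15^2)/1 = 7/1 = 7, a_1 = floor((15 + 15)/7) = 4.
  m_2 = 7*4 - 15 = 13, d_2 = (232 - 13^2)/7 = 63/7 = 9, a_2 = floor((15 + 13)/9) = 3.
  m_3 = 9*3 - 13 = 14, d_3 = (232 - 14^2)/9 = 36/9 = 4, a_3 = floor((15 + 14)/4) = 7.
  m_4 = 4*7 - 14 = 14, d_4 = (232 - 14^2)/4 = 36/4 = 9, a_4 = floor((15 + 14)/9) = 3.
  m_5 = 9*3 - 14 = 13, d_5 = (232 - 13^2)/9 = 63/9 = 7, a_5 = floor((15 + 13)/7) = 4.
  m_6 = 7*4 - 13 = 15, d_6 = (232 - 15^2)/7 = 7/7 = 1, a_6 = floor((15 + 15)/1) = 30.
  m_7 = 1*30 - 15 = 15, d_7 = (232 - 15^2)/1 = 7/1 = 7: (m_7, d_7) = (m_1, d_1) = (15, 7), so from here the quotients repeat a_1, ..., a_6; the period length is 6.
Hence the expansion of sqrt(232) is a_0 = 15 followed by the repeating block 4, 3, 7, 3, 4, 30 (period 6).

[15; (4, 3, 7, 3, 4, 30)]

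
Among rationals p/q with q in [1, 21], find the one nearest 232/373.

Expand x = 232/373 as a continued fraction with the Euclidean algorithm:
  232 = 0*373 + 232, so a_0 = 0.
  373 = 1*232 + 141, so a_1 = 1.
  232 = 1*141 + 91, so a_2 = 1.
  141 = 1*91 + 50, so a_3 = 1.
  91 = 1*50 + 41, so a_4 = 1.
  50 = 1*41 + 9, so a_5 = 1.
  41 = 4*9 + 5, so a_6 = 4.
  9 = 1*5 + 4, so a_7 = 1.
  5 = 1*4 + 1, so a_8 = 1.
  4 = 4*1 + 0, so a_9 = 4.
so x = [0; 1, 1, 1, 1, 1, 4, 1, 1, 4].
Convergents (p_i = a_i*p_{i-1} + p_{i-2}, q_i = a_i*q_{i-1} + q_{i-2} with p_{-2}=0, p_{-1}=1, q_{-2}=1, q_{-1}=0), until the denominator exceeds 21:
  i=0: a_0=0, p_0 = 0*1 + 0 = 0, q_0 = 0*0 + 1 = 1.
  i=1: a_1=1, p_1 = 1*0 + 1 = 1, q_1 = 1*1 + 0 = 1.
  i=2: a_2=1, p_2 = 1*1 + 0 = 1, q_2 = 1*1 + 1 = 2.
  i=3: a_3=1, p_3 = 1*1 + 1 = 2, q_3 = 1*2 + 1 = 3.
  i=4: a_4=1, p_4 = 1*2 + 1 = 3, q_4 = 1*3 + 2 = 5.
  i=5: a_5=1, p_5 = 1*3 + 2 = 5, q_5 = 1*5 + 3 = 8.
  i=6: a_6=4, p_6 = 4*5 + 3 = 23, q_6 = 4*8 + 5 = 37.
q_6 = 37 > 21, so the last convergent with denominator <= 21 is p_5/q_5 = 5/8.
The closest fraction with denominator <= 21 is either p_5/q_5 or the intermediate fraction (k*p_5 + p_4)/(k*q_5 + q_4) with the largest k >= 1 whose denominator stays <= 21; these approach x as k grows, and every other convergent or intermediate fraction in range is farther away.
Largest k: floor((21 - q_4)/q_5) = floor((21 - 5)/8) = 2.
That gives (2*5 + 3)/(2*8 + 5) = 13/21.
Compare the errors: |x - 5/8| = |232*8 - 5*373|/(373*8) = 9/2984, and |x - 13/21| = |232*21 - 13*373|/(373*21) = 23/7833.
Cross-multiplying, 23*2984 = 68632 < 70497 = 9*7833, so 23/7833 is smaller: the intermediate fraction 13/21 is closer to x than 5/8.

13/21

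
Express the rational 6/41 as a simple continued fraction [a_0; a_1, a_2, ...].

Run the Euclidean algorithm on 6 and 41; the successive quotients are the partial quotients a_0, a_1, ... (each step inverts the fractional part left over by the previous one):
  6 = 0*41 + 6, so a_0 = 0.
  41 = 6*6 + 5, so a_1 = 6.
  6 = 1*5 + 1, so a_2 = 1.
  5 = 5*1 + 0, so a_3 = 5.
The remainder reaches 0 after 4 divisions, so the expansion has 4 partial quotients, read off in order.

[0; 6, 1, 5]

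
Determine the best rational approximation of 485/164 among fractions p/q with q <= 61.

139/47

Expand x = 485/164 as a continued fraction with the Euclidean algorithm:
  485 = 2*164 + 157, so a_0 = 2.
  164 = 1*157 + 7, so a_1 = 1.
  157 = 22*7 + 3, so a_2 = 22.
  7 = 2*3 + 1, so a_3 = 2.
  3 = 3*1 + 0, so a_4 = 3.
so x = [2; 1, 22, 2, 3].
Convergents (p_i = a_i*p_{i-1} + p_{i-2}, q_i = a_i*q_{i-1} + q_{i-2} with p_{-2}=0, p_{-1}=1, q_{-2}=1, q_{-1}=0), until the denominator exceeds 61:
  i=0: a_0=2, p_0 = 2*1 + 0 = 2, q_0 = 2*0 + 1 = 1.
  i=1: a_1=1, p_1 = 1*2 + 1 = 3, q_1 = 1*1 + 0 = 1.
  i=2: a_2=22, p_2 = 22*3 + 2 = 68, q_2 = 22*1 + 1 = 23.
  i=3: a_3=2, p_3 = 2*68 + 3 = 139, q_3 = 2*23 + 1 = 47.
  i=4: a_4=3, p_4 = 3*139 + 68 = 485, q_4 = 3*47 + 23 = 164.
q_4 = 164 > 61, so the last convergent with denominator <= 61 is p_3/q_3 = 139/47.
The closest fraction with denominator <= 61 is either p_3/q_3 or the intermediate fraction (k*p_3 + p_2)/(k*q_3 + q_2) with the largest k >= 1 whose denominator stays <= 61; these approach x as k grows, and every other convergent or intermediate fraction in range is farther away.
Largest k: floor((61 - q_2)/q_3) = floor((61 - 23)/47) = 0.
Since k = 0, no intermediate fraction beyond p_3/q_3 has denominator <= 61, so the convergent 139/47 is the closest (its error is |485*47 - 139*164|/(164*47) = 1/7708).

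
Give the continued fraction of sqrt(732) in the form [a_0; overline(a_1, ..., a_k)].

Write x_i = (sqrt(732) + m_i)/d_i with (m_0, d_0) = (0, 1). a_0 = floor(sqrt(732)) = 27, since 27^2 = 729 <= 732 < 784 = 28^2.
Iterate m_{i+1} = d_i*a_i - m_i, d_{i+1} = (732 - m_{i+1}^2)/d_i, a_{i+1} = floor((a_0 + m_{i+1})/d_{i+1}):
  m_1 = 1*27 - 0 = 27, d_1 = (732 - 27^2)/1 = 3/1 = 3, a_1 = floor((27 + 27)/3) = 18.
  m_2 = 3*18 - 27 = 27, d_2 = (732 - 27^2)/3 = 3/3 = 1, a_2 = floor((27 + 27)/1) = 54.
  m_3 = 1*54 - 27 = 27, d_3 = (732 - 27^2)/1 = 3/1 = 3: (m_3, d_3) = (m_1, d_1) = (27, 3), so from here the quotients repeat a_1, a_2; the period length is 2.
Hence the expansion of sqrt(732) is a_0 = 27 followed by the repeating block 18, 54 (period 2).

[27; overline(18, 54)]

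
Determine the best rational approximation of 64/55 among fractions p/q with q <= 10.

7/6

Expand x = 64/55 as a continued fraction with the Euclidean algorithm:
  64 = 1*55 + 9, so a_0 = 1.
  55 = 6*9 + 1, so a_1 = 6.
  9 = 9*1 + 0, so a_2 = 9.
so x = [1; 6, 9].
Convergents (p_i = a_i*p_{i-1} + p_{i-2}, q_i = a_i*q_{i-1} + q_{i-2} with p_{-2}=0, p_{-1}=1, q_{-2}=1, q_{-1}=0), until the denominator exceeds 10:
  i=0: a_0=1, p_0 = 1*1 + 0 = 1, q_0 = 1*0 + 1 = 1.
  i=1: a_1=6, p_1 = 6*1 + 1 = 7, q_1 = 6*1 + 0 = 6.
  i=2: a_2=9, p_2 = 9*7 + 1 = 64, q_2 = 9*6 + 1 = 55.
q_2 = 55 > 10, so the last convergent with denominator <= 10 is p_1/q_1 = 7/6.
The closest fraction with denominator <= 10 is either p_1/q_1 or the intermediate fraction (k*p_1 + p_0)/(k*q_1 + q_0) with the largest k >= 1 whose denominator stays <= 10; these approach x as k grows, and every other convergent or intermediate fraction in range is farther away.
Largest k: floor((10 - q_0)/q_1) = floor((10 - 1)/6) = 1.
That gives (1*7 + 1)/(1*6 + 1) = 8/7.
Compare the errors: |x - 7/6| = |64*6 - 7*55|/(55*6) = 1/330, and |x - 8/7| = |64*7 - 8*55|/(55*7) = 8/385.
Cross-multiplying, 1*385 = 385 < 2640 = 8*330, so 1/330 is smaller: the convergent 7/6 is closer to x than 8/7.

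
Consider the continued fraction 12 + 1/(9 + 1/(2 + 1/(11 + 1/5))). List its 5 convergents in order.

Using the convergent recurrence p_i = a_i*p_{i-1} + p_{i-2}, q_i = a_i*q_{i-1} + q_{i-2} with p_{-2}=0, p_{-1}=1, q_{-2}=1, q_{-1}=0:
  i=0: a_0=12, p_0 = 12*1 + 0 = 12, q_0 = 12*0 + 1 = 1.
  i=1: a_1=9, p_1 = 9*12 + 1 = 109, q_1 = 9*1 + 0 = 9.
  i=2: a_2=2, p_2 = 2*109 + 12 = 230, q_2 = 2*9 + 1 = 19.
  i=3: a_3=11, p_3 = 11*230 + 109 = 2639, q_3 = 11*19 + 9 = 218.
  i=4: a_4=5, p_4 = 5*2639 + 230 = 13425, q_4 = 5*218 + 19 = 1109.

12/1, 109/9, 230/19, 2639/218, 13425/1109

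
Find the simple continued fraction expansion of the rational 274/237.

Run the Euclidean algorithm on 274 and 237; the successive quotients are the partial quotients a_0, a_1, ... (each step inverts the fractional part left over by the previous one):
  274 = 1*237 + 37, so a_0 = 1.
  237 = 6*37 + 15, so a_1 = 6.
  37 = 2*15 + 7, so a_2 = 2.
  15 = 2*7 + 1, so a_3 = 2.
  7 = 7*1 + 0, so a_4 = 7.
The remainder reaches 0 after 5 divisions, so the expansion has 5 partial quotients, read off in order.

[1; 6, 2, 2, 7]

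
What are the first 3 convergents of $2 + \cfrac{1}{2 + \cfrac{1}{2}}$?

Using the convergent recurrence p_i = a_i*p_{i-1} + p_{i-2}, q_i = a_i*q_{i-1} + q_{i-2} with p_{-2}=0, p_{-1}=1, q_{-2}=1, q_{-1}=0:
  i=0: a_0=2, p_0 = 2*1 + 0 = 2, q_0 = 2*0 + 1 = 1.
  i=1: a_1=2, p_1 = 2*2 + 1 = 5, q_1 = 2*1 + 0 = 2.
  i=2: a_2=2, p_2 = 2*5 + 2 = 12, q_2 = 2*2 + 1 = 5.

2/1, 5/2, 12/5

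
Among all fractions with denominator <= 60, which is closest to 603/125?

82/17

Expand x = 603/125 as a continued fraction with the Euclidean algorithm:
  603 = 4*125 + 103, so a_0 = 4.
  125 = 1*103 + 22, so a_1 = 1.
  103 = 4*22 + 15, so a_2 = 4.
  22 = 1*15 + 7, so a_3 = 1.
  15 = 2*7 + 1, so a_4 = 2.
  7 = 7*1 + 0, so a_5 = 7.
so x = [4; 1, 4, 1, 2, 7].
Convergents (p_i = a_i*p_{i-1} + p_{i-2}, q_i = a_i*q_{i-1} + q_{i-2} with p_{-2}=0, p_{-1}=1, q_{-2}=1, q_{-1}=0), until the denominator exceeds 60:
  i=0: a_0=4, p_0 = 4*1 + 0 = 4, q_0 = 4*0 + 1 = 1.
  i=1: a_1=1, p_1 = 1*4 + 1 = 5, q_1 = 1*1 + 0 = 1.
  i=2: a_2=4, p_2 = 4*5 + 4 = 24, q_2 = 4*1 + 1 = 5.
  i=3: a_3=1, p_3 = 1*24 + 5 = 29, q_3 = 1*5 + 1 = 6.
  i=4: a_4=2, p_4 = 2*29 + 24 = 82, q_4 = 2*6 + 5 = 17.
  i=5: a_5=7, p_5 = 7*82 + 29 = 603, q_5 = 7*17 + 6 = 125.
q_5 = 125 > 60, so the last convergent with denominator <= 60 is p_4/q_4 = 82/17.
The closest fraction with denominator <= 60 is either p_4/q_4 or the intermediate fraction (k*p_4 + p_3)/(k*q_4 + q_3) with the largest k >= 1 whose denominator stays <= 60; these approach x as k grows, and every other convergent or intermediate fraction in range is farther away.
Largest k: floor((60 - q_3)/q_4) = floor((60 - 6)/17) = 3.
That gives (3*82 + 29)/(3*17 + 6) = 275/57.
Compare the errors: |x - 82/17| = |603*17 - 82*125|/(125*17) = 1/2125, and |x - 275/57| = |603*57 - 275*125|/(125*57) = 4/7125.
Cross-multiplying, 1*7125 = 7125 < 8500 = 4*2125, so 1/2125 is smaller: the convergent 82/17 is closer to x than 275/57.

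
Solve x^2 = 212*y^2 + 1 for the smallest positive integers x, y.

(x, y) = (66249, 4550)

First expand sqrt(212) as a continued fraction. With x_i = (sqrt(212) + m_i)/d_i and (m_0, d_0) = (0, 1): a_0 = floor(sqrt(212)) = 14, since 14^2 = 196 <= 212 < 225 = 15^2.
Iterate m_{i+1} = d_i*a_i - m_i, d_{i+1} = (212 - m_{i+1}^2)/d_i, a_{i+1} = floor((a_0 + m_{i+1})/d_{i+1}):
  m_1 = 1*14 - 0 = 14, d_1 = (212 - 14^2)/1 = 16/1 = 16, a_1 = floor((14 + 14)/16) = 1.
  m_2 = 16*1 - 14 = 2, d_2 = (212 - 2^2)/16 = 208/16 = 13, a_2 = floor((14 + 2)/13) = 1.
  m_3 = 13*1 - 2 = 11, d_3 = (212 - 11^2)/13 = 91/13 = 7, a_3 = floor((14 + 11)/7) = 3.
  m_4 = 7*3 - 11 = 10, d_4 = (212 - 10^2)/7 = 112/7 = 16, a_4 = floor((14 + 10)/16) = 1.
  m_5 = 16*1 - 10 = 6, d_5 = (212 - 6^2)/16 = 176/16 = 11, a_5 = floor((14 + 6)/11) = 1.
  m_6 = 11*1 - 6 = 5, d_6 = (212 - 5^2)/11 = 187/11 = 17, a_6 = floor((14 + 5)/17) = 1.
  m_7 = 17*1 - 5 = 12, d_7 = (212 - 12^2)/17 = 68/17 = 4, a_7 = floor((14 + 12)/4) = 6.
  m_8 = 4*6 - 12 = 12, d_8 = (212 - 12^2)/4 = 68/4 = 17, a_8 = floor((14 + 12)/17) = 1.
  m_9 = 17*1 - 12 = 5, d_9 = (212 - 5^2)/17 = 187/17 = 11, a_9 = floor((14 + 5)/11) = 1.
  m_10 = 11*1 - 5 = 6, d_10 = (212 - 6^2)/11 = 176/11 = 16, a_10 = floor((14 + 6)/16) = 1.
  m_11 = 16*1 - 6 = 10, d_11 = (212 - 10^2)/16 = 112/16 = 7, a_11 = floor((14 + 10)/7) = 3.
  m_12 = 7*3 - 10 = 11, d_12 = (212 - 11^2)/7 = 91/7 = 13, a_12 = floor((14 + 11)/13) = 1.
  m_13 = 13*1 - 11 = 2, d_13 = (212 - 2^2)/13 = 208/13 = 16, a_13 = floor((14 + 2)/16) = 1.
  m_14 = 16*1 - 2 = 14, d_14 = (212 - 14^2)/16 = 16/16 = 1, a_14 = floor((14 + 14)/1) = 28.
  m_15 = 1*28 - 14 = 14, d_15 = (212 - 14^2)/1 = 16/1 = 16: (m_15, d_15) = (m_1, d_1) = (14, 16), so from here the quotients repeat a_1, ..., a_14; the period length is 14.
So sqrt(212) = [14; (1, 1, 3, 1, 1, 1, 6, 1, 1, 1, 3, 1, 1, 28)] with period length k = 14.
k is even, so the fundamental solution of x^2 - 212y^2 = 1 is (p_{k-1}, q_{k-1}) = (p_13, q_13); compute convergents through index 13.
Convergents (p_i = a_i*p_{i-1} + p_{i-2}, q_i = a_i*q_{i-1} + q_{i-2} with p_{-2}=0, p_{-1}=1, q_{-2}=1, q_{-1}=0):
  i=0: a_0=14, p_0 = 14*1 + 0 = 14, q_0 = 14*0 + 1 = 1.
  i=1: a_1=1, p_1 = 1*14 + 1 = 15, q_1 = 1*1 + 0 = 1.
  i=2: a_2=1, p_2 = 1*15 + 14 = 29, q_2 = 1*1 + 1 = 2.
  i=3: a_3=3, p_3 = 3*29 + 15 = 102, q_3 = 3*2 + 1 = 7.
  i=4: a_4=1, p_4 = 1*102 + 29 = 131, q_4 = 1*7 + 2 = 9.
  i=5: a_5=1, p_5 = 1*131 + 102 = 233, q_5 = 1*9 + 7 = 16.
  i=6: a_6=1, p_6 = 1*233 + 131 = 364, q_6 = 1*16 + 9 = 25.
  i=7: a_7=6, p_7 = 6*364 + 233 = 2417, q_7 = 6*25 + 16 = 166.
  i=8: a_8=1, p_8 = 1*2417 + 364 = 2781, q_8 = 1*166 + 25 = 191.
  i=9: a_9=1, p_9 = 1*2781 + 2417 = 5198, q_9 = 1*191 + 166 = 357.
  i=10: a_10=1, p_10 = 1*5198 + 2781 = 7979, q_10 = 1*357 + 191 = 548.
  i=11: a_11=3, p_11 = 3*7979 + 5198 = 29135, q_11 = 3*548 + 357 = 2001.
  i=12: a_12=1, p_12 = 1*29135 + 7979 = 37114, q_12 = 1*2001 + 548 = 2549.
  i=13: a_13=1, p_13 = 1*37114 + 29135 = 66249, q_13 = 1*2549 + 2001 = 4550.
Check: 66249^2 - 212*4550^2 = 4388930001 - 4388930000 = 1, so (x, y) = (66249, 4550) solves the equation, and by the theorem it is the least positive solution.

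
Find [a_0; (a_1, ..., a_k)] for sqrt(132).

Write x_i = (sqrt(132) + m_i)/d_i with (m_0, d_0) = (0, 1). a_0 = floor(sqrt(132)) = 11, since 11^2 = 121 <= 132 < 144 = 12^2.
Iterate m_{i+1} = d_i*a_i - m_i, d_{i+1} = (132 - m_{i+1}^2)/d_i, a_{i+1} = floor((a_0 + m_{i+1})/d_{i+1}):
  m_1 = 1*11 - 0 = 11, d_1 = (132 - 11^2)/1 = 11/1 = 11, a_1 = floor((11 + 11)/11) = 2.
  m_2 = 11*2 - 11 = 11, d_2 = (132 - 11^2)/11 = 11/11 = 1, a_2 = floor((11 + 11)/1) = 22.
  m_3 = 1*22 - 11 = 11, d_3 = (132 - 11^2)/1 = 11/1 = 11: (m_3, d_3) = (m_1, d_1) = (11, 11), so from here the quotients repeat a_1, a_2; the period length is 2.
Hence the expansion of sqrt(132) is a_0 = 11 followed by the repeating block 2, 22 (period 2).

[11; (2, 22)]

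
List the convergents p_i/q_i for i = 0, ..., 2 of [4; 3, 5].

4/1, 13/3, 69/16

Using the convergent recurrence p_i = a_i*p_{i-1} + p_{i-2}, q_i = a_i*q_{i-1} + q_{i-2} with p_{-2}=0, p_{-1}=1, q_{-2}=1, q_{-1}=0:
  i=0: a_0=4, p_0 = 4*1 + 0 = 4, q_0 = 4*0 + 1 = 1.
  i=1: a_1=3, p_1 = 3*4 + 1 = 13, q_1 = 3*1 + 0 = 3.
  i=2: a_2=5, p_2 = 5*13 + 4 = 69, q_2 = 5*3 + 1 = 16.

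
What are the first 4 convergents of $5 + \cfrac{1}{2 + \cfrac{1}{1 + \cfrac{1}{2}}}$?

Using the convergent recurrence p_i = a_i*p_{i-1} + p_{i-2}, q_i = a_i*q_{i-1} + q_{i-2} with p_{-2}=0, p_{-1}=1, q_{-2}=1, q_{-1}=0:
  i=0: a_0=5, p_0 = 5*1 + 0 = 5, q_0 = 5*0 + 1 = 1.
  i=1: a_1=2, p_1 = 2*5 + 1 = 11, q_1 = 2*1 + 0 = 2.
  i=2: a_2=1, p_2 = 1*11 + 5 = 16, q_2 = 1*2 + 1 = 3.
  i=3: a_3=2, p_3 = 2*16 + 11 = 43, q_3 = 2*3 + 2 = 8.

5/1, 11/2, 16/3, 43/8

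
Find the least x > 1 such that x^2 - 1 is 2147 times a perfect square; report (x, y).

(x, y) = (19322, 417)

First expand sqrt(2147) as a continued fraction. With x_i = (sqrt(2147) + m_i)/d_i and (m_0, d_0) = (0, 1): a_0 = floor(sqrt(2147)) = 46, since 46^2 = 2116 <= 2147 < 2209 = 47^2.
Iterate m_{i+1} = d_i*a_i - m_i, d_{i+1} = (2147 - m_{i+1}^2)/d_i, a_{i+1} = floor((a_0 + m_{i+1})/d_{i+1}):
  m_1 = 1*46 - 0 = 46, d_1 = (2147 - 46^2)/1 = 31/1 = 31, a_1 = floor((46 + 46)/31) = 2.
  m_2 = 31*2 - 46 = 16, d_2 = (2147 - 16^2)/31 = 1891/31 = 61, a_2 = floor((46 + 16)/61) = 1.
  m_3 = 61*1 - 16 = 45, d_3 = (2147 - 45^2)/61 = 122/61 = 2, a_3 = floor((46 + 45)/2) = 45.
  m_4 = 2*45 - 45 = 45, d_4 = (2147 - 45^2)/2 = 122/2 = 61, a_4 = floor((46 + 45)/61) = 1.
  m_5 = 61*1 - 45 = 16, d_5 = (2147 - 16^2)/61 = 1891/61 = 31, a_5 = floor((46 + 16)/31) = 2.
  m_6 = 31*2 - 16 = 46, d_6 = (2147 - 46^2)/31 = 31/31 = 1, a_6 = floor((46 + 46)/1) = 92.
  m_7 = 1*92 - 46 = 46, d_7 = (2147 - 46^2)/1 = 31/1 = 31: (m_7, d_7) = (m_1, d_1) = (46, 31), so from here the quotients repeat a_1, ..., a_6; the period length is 6.
So sqrt(2147) = [46; (2, 1, 45, 1, 2, 92)] with period length k = 6.
k is even, so the fundamental solution of x^2 - 2147y^2 = 1 is (p_{k-1}, q_{k-1}) = (p_5, q_5); compute convergents through index 5.
Convergents (p_i = a_i*p_{i-1} + p_{i-2}, q_i = a_i*q_{i-1} + q_{i-2} with p_{-2}=0, p_{-1}=1, q_{-2}=1, q_{-1}=0):
  i=0: a_0=46, p_0 = 46*1 + 0 = 46, q_0 = 46*0 + 1 = 1.
  i=1: a_1=2, p_1 = 2*46 + 1 = 93, q_1 = 2*1 + 0 = 2.
  i=2: a_2=1, p_2 = 1*93 + 46 = 139, q_2 = 1*2 + 1 = 3.
  i=3: a_3=45, p_3 = 45*139 + 93 = 6348, q_3 = 45*3 + 2 = 137.
  i=4: a_4=1, p_4 = 1*6348 + 139 = 6487, q_4 = 1*137 + 3 = 140.
  i=5: a_5=2, p_5 = 2*6487 + 6348 = 19322, q_5 = 2*140 + 137 = 417.
Check: 19322^2 - 2147*417^2 = 373339684 - 373339683 = 1, so (x, y) = (19322, 417) solves the equation, and by the theorem it is the least positive solution.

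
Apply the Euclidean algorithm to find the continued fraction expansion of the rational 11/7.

Run the Euclidean algorithm on 11 and 7; the successive quotients are the partial quotients a_0, a_1, ... (each step inverts the fractional part left over by the previous one):
  11 = 1*7 + 4, so a_0 = 1.
  7 = 1*4 + 3, so a_1 = 1.
  4 = 1*3 + 1, so a_2 = 1.
  3 = 3*1 + 0, so a_3 = 3.
The remainder reaches 0 after 4 divisions, so the expansion has 4 partial quotients, read off in order.

[1; 1, 1, 3]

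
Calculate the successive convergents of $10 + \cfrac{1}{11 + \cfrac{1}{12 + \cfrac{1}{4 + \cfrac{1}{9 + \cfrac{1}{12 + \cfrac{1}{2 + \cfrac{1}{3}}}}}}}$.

10/1, 111/11, 1342/133, 5479/543, 50653/5020, 613315/60783, 1277283/126586, 4445164/440541

Using the convergent recurrence p_i = a_i*p_{i-1} + p_{i-2}, q_i = a_i*q_{i-1} + q_{i-2} with p_{-2}=0, p_{-1}=1, q_{-2}=1, q_{-1}=0:
  i=0: a_0=10, p_0 = 10*1 + 0 = 10, q_0 = 10*0 + 1 = 1.
  i=1: a_1=11, p_1 = 11*10 + 1 = 111, q_1 = 11*1 + 0 = 11.
  i=2: a_2=12, p_2 = 12*111 + 10 = 1342, q_2 = 12*11 + 1 = 133.
  i=3: a_3=4, p_3 = 4*1342 + 111 = 5479, q_3 = 4*133 + 11 = 543.
  i=4: a_4=9, p_4 = 9*5479 + 1342 = 50653, q_4 = 9*543 + 133 = 5020.
  i=5: a_5=12, p_5 = 12*50653 + 5479 = 613315, q_5 = 12*5020 + 543 = 60783.
  i=6: a_6=2, p_6 = 2*613315 + 50653 = 1277283, q_6 = 2*60783 + 5020 = 126586.
  i=7: a_7=3, p_7 = 3*1277283 + 613315 = 4445164, q_7 = 3*126586 + 60783 = 440541.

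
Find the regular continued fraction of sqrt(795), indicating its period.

[28; (5, 9, 5, 56)]

Write x_i = (sqrt(795) + m_i)/d_i with (m_0, d_0) = (0, 1). a_0 = floor(sqrt(795)) = 28, since 28^2 = 784 <= 795 < 841 = 29^2.
Iterate m_{i+1} = d_i*a_i - m_i, d_{i+1} = (795 - m_{i+1}^2)/d_i, a_{i+1} = floor((a_0 + m_{i+1})/d_{i+1}):
  m_1 = 1*28 - 0 = 28, d_1 = (795 - 28^2)/1 = 11/1 = 11, a_1 = floor((28 + 28)/11) = 5.
  m_2 = 11*5 - 28 = 27, d_2 = (795 - 27^2)/11 = 66/11 = 6, a_2 = floor((28 + 27)/6) = 9.
  m_3 = 6*9 - 27 = 27, d_3 = (795 - 27^2)/6 = 66/6 = 11, a_3 = floor((28 + 27)/11) = 5.
  m_4 = 11*5 - 27 = 28, d_4 = (795 - 28^2)/11 = 11/11 = 1, a_4 = floor((28 + 28)/1) = 56.
  m_5 = 1*56 - 28 = 28, d_5 = (795 - 28^2)/1 = 11/1 = 11: (m_5, d_5) = (m_1, d_1) = (28, 11), so from here the quotients repeat a_1, ..., a_4; the period length is 4.
Hence the expansion of sqrt(795) is a_0 = 28 followed by the repeating block 5, 9, 5, 56 (period 4).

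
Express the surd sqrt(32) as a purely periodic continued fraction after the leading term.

[5; (1, 1, 1, 10)]

Write x_i = (sqrt(32) + m_i)/d_i with (m_0, d_0) = (0, 1). a_0 = floor(sqrt(32)) = 5, since 5^2 = 25 <= 32 < 36 = 6^2.
Iterate m_{i+1} = d_i*a_i - m_i, d_{i+1} = (32 - m_{i+1}^2)/d_i, a_{i+1} = floor((a_0 + m_{i+1})/d_{i+1}):
  m_1 = 1*5 - 0 = 5, d_1 = (32 - 5^2)/1 = 7/1 = 7, a_1 = floor((5 + 5)/7) = 1.
  m_2 = 7*1 - 5 = 2, d_2 = (32 - 2^2)/7 = 28/7 = 4, a_2 = floor((5 + 2)/4) = 1.
  m_3 = 4*1 - 2 = 2, d_3 = (32 - 2^2)/4 = 28/4 = 7, a_3 = floor((5 + 2)/7) = 1.
  m_4 = 7*1 - 2 = 5, d_4 = (32 - 5^2)/7 = 7/7 = 1, a_4 = floor((5 + 5)/1) = 10.
  m_5 = 1*10 - 5 = 5, d_5 = (32 - 5^2)/1 = 7/1 = 7: (m_5, d_5) = (m_1, d_1) = (5, 7), so from here the quotients repeat a_1, ..., a_4; the period length is 4.
Hence the expansion of sqrt(32) is a_0 = 5 followed by the repeating block 1, 1, 1, 10 (period 4).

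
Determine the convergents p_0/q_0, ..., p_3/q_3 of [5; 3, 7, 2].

5/1, 16/3, 117/22, 250/47

Using the convergent recurrence p_i = a_i*p_{i-1} + p_{i-2}, q_i = a_i*q_{i-1} + q_{i-2} with p_{-2}=0, p_{-1}=1, q_{-2}=1, q_{-1}=0:
  i=0: a_0=5, p_0 = 5*1 + 0 = 5, q_0 = 5*0 + 1 = 1.
  i=1: a_1=3, p_1 = 3*5 + 1 = 16, q_1 = 3*1 + 0 = 3.
  i=2: a_2=7, p_2 = 7*16 + 5 = 117, q_2 = 7*3 + 1 = 22.
  i=3: a_3=2, p_3 = 2*117 + 16 = 250, q_3 = 2*22 + 3 = 47.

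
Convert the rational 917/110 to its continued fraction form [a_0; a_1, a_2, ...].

Run the Euclidean algorithm on 917 and 110; the successive quotients are the partial quotients a_0, a_1, ... (each step inverts the fractional part left over by the previous one):
  917 = 8*110 + 37, so a_0 = 8.
  110 = 2*37 + 36, so a_1 = 2.
  37 = 1*36 + 1, so a_2 = 1.
  36 = 36*1 + 0, so a_3 = 36.
The remainder reaches 0 after 4 divisions, so the expansion has 4 partial quotients, read off in order.

[8; 2, 1, 36]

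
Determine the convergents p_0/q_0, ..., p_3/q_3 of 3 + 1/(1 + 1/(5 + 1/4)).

3/1, 4/1, 23/6, 96/25

Using the convergent recurrence p_i = a_i*p_{i-1} + p_{i-2}, q_i = a_i*q_{i-1} + q_{i-2} with p_{-2}=0, p_{-1}=1, q_{-2}=1, q_{-1}=0:
  i=0: a_0=3, p_0 = 3*1 + 0 = 3, q_0 = 3*0 + 1 = 1.
  i=1: a_1=1, p_1 = 1*3 + 1 = 4, q_1 = 1*1 + 0 = 1.
  i=2: a_2=5, p_2 = 5*4 + 3 = 23, q_2 = 5*1 + 1 = 6.
  i=3: a_3=4, p_3 = 4*23 + 4 = 96, q_3 = 4*6 + 1 = 25.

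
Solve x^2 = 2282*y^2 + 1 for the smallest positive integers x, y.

First expand sqrt(2282) as a continued fraction. With x_i = (sqrt(2282) + m_i)/d_i and (m_0, d_0) = (0, 1): a_0 = floor(sqrt(2282)) = 47, since 47^2 = 2209 <= 2282 < 2304 = 48^2.
Iterate m_{i+1} = d_i*a_i - m_i, d_{i+1} = (2282 - m_{i+1}^2)/d_i, a_{i+1} = floor((a_0 + m_{i+1})/d_{i+1}):
  m_1 = 1*47 - 0 = 47, d_1 = (2282 - 47^2)/1 = 73/1 = 73, a_1 = floor((47 + 47)/73) = 1.
  m_2 = 73*1 - 47 = 26, d_2 = (2282 - 26^2)/73 = 1606/73 = 22, a_2 = floor((47 + 26)/22) = 3.
  m_3 = 22*3 - 26 = 40, d_3 = (2282 - 40^2)/22 = 682/22 = 31, a_3 = floor((47 + 40)/31) = 2.
  m_4 = 31*2 - 40 = 22, d_4 = (2282 - 22^2)/31 = 1798/31 = 58, a_4 = floor((47 + 22)/58) = 1.
  m_5 = 58*1 - 22 = 36, d_5 = (2282 - 36^2)/58 = 986/58 = 17, a_5 = floor((47 + 36)/17) = 4.
  m_6 = 17*4 - 36 = 32, d_6 = (2282 - 32^2)/17 = 1258/17 = 74, a_6 = floor((47 + 32)/74) = 1.
  m_7 = 74*1 - 32 = 42, d_7 = (2282 - 42^2)/74 = 518/74 = 7, a_7 = floor((47 + 42)/7) = 12.
  m_8 = 7*12 - 42 = 42, d_8 = (2282 - 42^2)/7 = 518/7 = 74, a_8 = floor((47 + 42)/74) = 1.
  m_9 = 74*1 - 42 = 32, d_9 = (2282 - 32^2)/74 = 1258/74 = 17, a_9 = floor((47 + 32)/17) = 4.
  m_10 = 17*4 - 32 = 36, d_10 = (2282 - 36^2)/17 = 986/17 = 58, a_10 = floor((47 + 36)/58) = 1.
  m_11 = 58*1 - 36 = 22, d_11 = (2282 - 22^2)/58 = 1798/58 = 31, a_11 = floor((47 + 22)/31) = 2.
  m_12 = 31*2 - 22 = 40, d_12 = (2282 - 40^2)/31 = 682/31 = 22, a_12 = floor((47 + 40)/22) = 3.
  m_13 = 22*3 - 40 = 26, d_13 = (2282 - 26^2)/22 = 1606/22 = 73, a_13 = floor((47 + 26)/73) = 1.
  m_14 = 73*1 - 26 = 47, d_14 = (2282 - 47^2)/73 = 73/73 = 1, a_14 = floor((47 + 47)/1) = 94.
  m_15 = 1*94 - 47 = 47, d_15 = (2282 - 47^2)/1 = 73/1 = 73: (m_15, d_15) = (m_1, d_1) = (47, 73), so from here the quotients repeat a_1, ..., a_14; the period length is 14.
So sqrt(2282) = [47; (1, 3, 2, 1, 4, 1, 12, 1, 4, 1, 2, 3, 1, 94)] with period length k = 14.
k is even, so the fundamental solution of x^2 - 2282y^2 = 1 is (p_{k-1}, q_{k-1}) = (p_13, q_13); compute convergents through index 13.
Convergents (p_i = a_i*p_{i-1} + p_{i-2}, q_i = a_i*q_{i-1} + q_{i-2} with p_{-2}=0, p_{-1}=1, q_{-2}=1, q_{-1}=0):
  i=0: a_0=47, p_0 = 47*1 + 0 = 47, q_0 = 47*0 + 1 = 1.
  i=1: a_1=1, p_1 = 1*47 + 1 = 48, q_1 = 1*1 + 0 = 1.
  i=2: a_2=3, p_2 = 3*48 + 47 = 191, q_2 = 3*1 + 1 = 4.
  i=3: a_3=2, p_3 = 2*191 + 48 = 430, q_3 = 2*4 + 1 = 9.
  i=4: a_4=1, p_4 = 1*430 + 191 = 621, q_4 = 1*9 + 4 = 13.
  i=5: a_5=4, p_5 = 4*621 + 430 = 2914, q_5 = 4*13 + 9 = 61.
  i=6: a_6=1, p_6 = 1*2914 + 621 = 3535, q_6 = 1*61 + 13 = 74.
  i=7: a_7=12, p_7 = 12*3535 + 2914 = 45334, q_7 = 12*74 + 61 = 949.
  i=8: a_8=1, p_8 = 1*45334 + 3535 = 48869, q_8 = 1*949 + 74 = 1023.
  i=9: a_9=4, p_9 = 4*48869 + 45334 = 240810, q_9 = 4*1023 + 949 = 5041.
  i=10: a_10=1, p_10 = 1*240810 + 48869 = 289679, q_10 = 1*5041 + 1023 = 6064.
  i=11: a_11=2, p_11 = 2*289679 + 240810 = 820168, q_11 = 2*6064 + 5041 = 17169.
  i=12: a_12=3, p_12 = 3*820168 + 289679 = 2750183, q_12 = 3*17169 + 6064 = 57571.
  i=13: a_13=1, p_13 = 1*2750183 + 820168 = 3570351, q_13 = 1*57571 + 17169 = 74740.
Check: 3570351^2 - 2282*74740^2 = 12747406263201 - 12747406263200 = 1, so (x, y) = (3570351, 74740) solves the equation, and by the theorem it is the least positive solution.

(x, y) = (3570351, 74740)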